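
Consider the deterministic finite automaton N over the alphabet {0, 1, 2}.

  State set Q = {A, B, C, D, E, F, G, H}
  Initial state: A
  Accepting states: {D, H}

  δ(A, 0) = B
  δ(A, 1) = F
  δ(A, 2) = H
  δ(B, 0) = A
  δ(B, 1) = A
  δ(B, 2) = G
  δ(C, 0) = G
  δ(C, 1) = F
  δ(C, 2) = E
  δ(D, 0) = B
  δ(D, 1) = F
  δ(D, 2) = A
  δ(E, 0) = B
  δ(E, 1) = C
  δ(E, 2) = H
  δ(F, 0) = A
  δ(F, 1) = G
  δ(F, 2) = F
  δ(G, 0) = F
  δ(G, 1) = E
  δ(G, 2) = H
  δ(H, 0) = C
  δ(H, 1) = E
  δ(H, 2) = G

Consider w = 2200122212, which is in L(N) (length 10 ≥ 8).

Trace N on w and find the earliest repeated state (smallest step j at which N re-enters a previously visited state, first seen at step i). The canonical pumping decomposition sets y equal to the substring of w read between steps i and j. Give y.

2200

State sequence: A -2-> H -2-> G -0-> F -0-> A -1-> F -2-> F -2-> F -2-> F -1-> G -2-> H
First repeat at step 4: A was already visited.

So i = 0, j = 4, giving x = w[0:0] = ε, y = w[0:4] = 2200, z = w[4:10] = 122212.
Check: |xy| = 4 ≤ 8 and |y| = 4 ≥ 1. Reading y takes N from A back to A, so every xyⁱz is accepted.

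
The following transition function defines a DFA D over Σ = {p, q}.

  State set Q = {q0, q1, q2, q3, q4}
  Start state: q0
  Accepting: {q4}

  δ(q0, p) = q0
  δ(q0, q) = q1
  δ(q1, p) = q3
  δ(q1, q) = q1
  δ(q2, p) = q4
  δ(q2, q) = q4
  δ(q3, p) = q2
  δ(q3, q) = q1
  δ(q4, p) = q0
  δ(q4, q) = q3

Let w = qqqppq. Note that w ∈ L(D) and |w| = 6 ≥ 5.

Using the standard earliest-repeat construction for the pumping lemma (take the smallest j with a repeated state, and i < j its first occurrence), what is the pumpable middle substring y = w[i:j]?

State sequence: q0 -q-> q1 -q-> q1 -q-> q1 -p-> q3 -p-> q2 -q-> q4
First repeat at step 2: q1 was already visited.

So i = 1, j = 2, giving x = w[0:1] = q, y = w[1:2] = q, z = w[2:6] = qppq.
Check: |xy| = 2 ≤ 5 and |y| = 1 ≥ 1. Reading y takes D from q1 back to q1, so every xyⁱz is accepted.
Since D has 5 states, any run of length ≥ 5 visits 5+1 states, so by pigeonhole some state repeats within the first 5 steps — that repeat gives the pumpable loop.

q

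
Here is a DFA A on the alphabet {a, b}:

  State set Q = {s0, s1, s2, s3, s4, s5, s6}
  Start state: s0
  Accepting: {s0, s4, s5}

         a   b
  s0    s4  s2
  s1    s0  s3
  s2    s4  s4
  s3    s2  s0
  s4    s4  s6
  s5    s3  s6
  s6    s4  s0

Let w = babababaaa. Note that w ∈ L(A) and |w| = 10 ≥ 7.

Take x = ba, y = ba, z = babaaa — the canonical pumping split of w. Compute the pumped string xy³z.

babababababaaa

xy^3z = ba·ba·ba·ba·babaaa = babababababaaa.
Reading y = ba takes A from s4 back to s4, so after x·y·y·y the machine is still in s4, and z then leads to the accepting state s4. Hence babababababaaa ∈ L(A).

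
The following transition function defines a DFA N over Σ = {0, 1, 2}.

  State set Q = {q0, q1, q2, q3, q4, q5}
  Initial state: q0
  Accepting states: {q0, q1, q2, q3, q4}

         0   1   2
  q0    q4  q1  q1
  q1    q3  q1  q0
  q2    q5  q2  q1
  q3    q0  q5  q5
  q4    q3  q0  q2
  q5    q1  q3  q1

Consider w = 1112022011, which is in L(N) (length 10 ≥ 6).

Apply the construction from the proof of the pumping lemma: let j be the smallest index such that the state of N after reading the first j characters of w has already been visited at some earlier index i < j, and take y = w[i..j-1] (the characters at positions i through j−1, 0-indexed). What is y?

1

Run of N on w = 1 1 1 2 0 2 2 0 1 1:
  step 0: q0  (start)
  step 1: q1  (read 1: q0→q1)
  step 2: q1  (read 1: q1→q1)   ← first repeat (q1 seen earlier)
  step 3: q1  (read 1: q1→q1)
  step 4: q0  (read 2: q1→q0)
  step 5: q4  (read 0: q0→q4)
  step 6: q2  (read 2: q4→q2)
  step 7: q1  (read 2: q2→q1)
  step 8: q3  (read 0: q1→q3)
  step 9: q5  (read 1: q3→q5)
  step 10: q3  (read 1: q5→q3)

So i = 1, j = 2, giving x = w[0:1] = 1, y = w[1:2] = 1, z = w[2:10] = 12022011.
Check: |xy| = 2 ≤ 6 and |y| = 1 ≥ 1. Reading y takes N from q1 back to q1, so every xyⁱz is accepted.
The DFA has 6 states, so the proof of the pumping lemma guarantees a repeated state among the first 6+1 visited; the segment between the two visits is the pumpable y.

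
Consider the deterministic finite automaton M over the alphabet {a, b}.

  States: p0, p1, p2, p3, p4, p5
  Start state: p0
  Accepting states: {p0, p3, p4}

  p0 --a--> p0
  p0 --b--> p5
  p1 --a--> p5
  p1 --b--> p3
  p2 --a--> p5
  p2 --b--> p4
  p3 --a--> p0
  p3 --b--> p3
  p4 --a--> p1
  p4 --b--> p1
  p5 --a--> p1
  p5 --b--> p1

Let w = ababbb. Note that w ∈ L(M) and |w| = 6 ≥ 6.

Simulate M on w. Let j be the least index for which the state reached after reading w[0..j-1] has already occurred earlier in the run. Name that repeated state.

Run of M on w = a b a b b b:
  step 0: p0  (start)
  step 1: p0  (read a: p0→p0)   ← first repeat (p0 seen earlier)
  step 2: p5  (read b: p0→p5)
  step 3: p1  (read a: p5→p1)
  step 4: p3  (read b: p1→p3)
  step 5: p3  (read b: p3→p3)
  step 6: p3  (read b: p3→p3)

The earliest repeat is at step j = 1: M is in p0, which it already visited at step i = 0.
Pumping length from the standard proof: p = 6 (the number of states). The repeated state found above gives |xy| = j ≤ 6 and |y| = j − i ≥ 1.

p0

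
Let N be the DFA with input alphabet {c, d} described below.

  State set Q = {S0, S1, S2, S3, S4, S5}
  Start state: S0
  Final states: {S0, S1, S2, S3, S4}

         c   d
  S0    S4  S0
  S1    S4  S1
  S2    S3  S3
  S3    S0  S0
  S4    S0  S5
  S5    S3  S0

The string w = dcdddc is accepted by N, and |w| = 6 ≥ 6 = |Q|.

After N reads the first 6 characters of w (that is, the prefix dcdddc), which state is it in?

S4

Run of N on the first 6 characters of w = d c d d d c:
  step 0: S0  (start)
  step 1: S0  (read d: S0→S0)
  step 2: S4  (read c: S0→S4)
  step 3: S5  (read d: S4→S5)
  step 4: S0  (read d: S5→S0)
  step 5: S0  (read d: S0→S0)
  step 6: S4  (read c: S0→S4)

After reading 6 characters, N is in state S4.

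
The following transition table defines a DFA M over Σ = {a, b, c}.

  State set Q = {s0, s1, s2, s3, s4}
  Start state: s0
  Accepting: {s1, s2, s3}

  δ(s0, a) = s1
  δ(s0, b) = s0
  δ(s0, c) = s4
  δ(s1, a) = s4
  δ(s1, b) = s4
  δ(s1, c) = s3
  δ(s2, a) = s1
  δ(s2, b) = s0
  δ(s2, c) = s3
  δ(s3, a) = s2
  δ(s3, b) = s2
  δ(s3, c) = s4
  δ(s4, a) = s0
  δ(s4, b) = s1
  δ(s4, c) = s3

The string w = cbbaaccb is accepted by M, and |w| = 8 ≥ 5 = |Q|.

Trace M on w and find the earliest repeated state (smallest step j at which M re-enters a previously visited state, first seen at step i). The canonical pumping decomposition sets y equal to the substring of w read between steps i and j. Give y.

bb

Run of M on w = c b b a a c c b:
  step 0: s0  (start)
  step 1: s4  (read c: s0→s4)
  step 2: s1  (read b: s4→s1)
  step 3: s4  (read b: s1→s4)   ← first repeat (s4 seen earlier)
  step 4: s0  (read a: s4→s0)
  step 5: s1  (read a: s0→s1)
  step 6: s3  (read c: s1→s3)
  step 7: s4  (read c: s3→s4)
  step 8: s1  (read b: s4→s1)

So i = 1, j = 3, giving x = w[0:1] = c, y = w[1:3] = bb, z = w[3:8] = aaccb.
Check: |xy| = 3 ≤ 5 and |y| = 2 ≥ 1. Reading y takes M from s4 back to s4, so every xyⁱz is accepted.
Since M has 5 states, any run of length ≥ 5 visits 5+1 states, so by pigeonhole some state repeats within the first 5 steps — that repeat gives the pumpable loop.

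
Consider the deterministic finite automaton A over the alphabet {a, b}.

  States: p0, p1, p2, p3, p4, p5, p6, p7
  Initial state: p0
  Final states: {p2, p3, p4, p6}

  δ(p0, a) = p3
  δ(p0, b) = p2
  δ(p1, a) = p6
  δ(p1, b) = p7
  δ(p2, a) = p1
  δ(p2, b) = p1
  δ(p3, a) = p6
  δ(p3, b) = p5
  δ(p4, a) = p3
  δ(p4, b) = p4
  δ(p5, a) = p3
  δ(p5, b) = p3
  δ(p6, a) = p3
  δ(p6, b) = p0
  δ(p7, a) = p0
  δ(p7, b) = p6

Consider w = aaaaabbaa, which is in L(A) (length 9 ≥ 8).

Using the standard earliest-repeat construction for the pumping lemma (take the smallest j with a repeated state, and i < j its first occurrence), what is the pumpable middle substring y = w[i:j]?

aa

Run of A on w = a a a a a b b a a:
  step 0: p0  (start)
  step 1: p3  (read a: p0→p3)
  step 2: p6  (read a: p3→p6)
  step 3: p3  (read a: p6→p3)   ← first repeat (p3 seen earlier)
  step 4: p6  (read a: p3→p6)
  step 5: p3  (read a: p6→p3)
  step 6: p5  (read b: p3→p5)
  step 7: p3  (read b: p5→p3)
  step 8: p6  (read a: p3→p6)
  step 9: p3  (read a: p6→p3)

So i = 1, j = 3, giving x = w[0:1] = a, y = w[1:3] = aa, z = w[3:9] = aabbaa.
Check: |xy| = 3 ≤ 8 and |y| = 2 ≥ 1. Reading y takes A from p3 back to p3, so every xyⁱz is accepted.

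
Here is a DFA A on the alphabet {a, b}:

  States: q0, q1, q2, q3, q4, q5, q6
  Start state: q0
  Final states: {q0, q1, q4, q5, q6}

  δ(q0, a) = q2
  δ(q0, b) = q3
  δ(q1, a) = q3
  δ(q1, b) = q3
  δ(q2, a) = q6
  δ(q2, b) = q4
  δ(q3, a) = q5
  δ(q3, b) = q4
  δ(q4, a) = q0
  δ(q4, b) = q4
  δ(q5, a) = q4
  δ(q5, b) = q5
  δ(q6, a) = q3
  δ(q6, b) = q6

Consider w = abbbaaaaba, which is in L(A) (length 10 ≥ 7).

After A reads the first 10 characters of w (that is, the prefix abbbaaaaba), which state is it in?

q0

State sequence: q0 -a-> q2 -b-> q4 -b-> q4 -b-> q4 -a-> q0 -a-> q2 -a-> q6 -a-> q3 -b-> q4 -a-> q0

After reading 10 characters, A is in state q0.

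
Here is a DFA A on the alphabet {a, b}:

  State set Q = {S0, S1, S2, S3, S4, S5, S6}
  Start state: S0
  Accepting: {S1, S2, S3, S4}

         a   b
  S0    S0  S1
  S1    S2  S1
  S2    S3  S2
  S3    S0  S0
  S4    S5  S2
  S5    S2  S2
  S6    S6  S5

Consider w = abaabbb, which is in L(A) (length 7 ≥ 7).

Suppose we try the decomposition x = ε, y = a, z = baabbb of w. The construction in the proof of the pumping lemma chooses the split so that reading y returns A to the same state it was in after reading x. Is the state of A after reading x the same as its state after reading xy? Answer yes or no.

yes

Run of A on the first 1 characters of w = a:
  step 0: S0  (start)
  step 1: S0  (read a: S0→S0)

After x (step 0): S0. After xy (step 1): S0.
They match, so y = a drives A around a cycle from S0 back to itself; pumping y any number of times keeps A in S0 before reading z, and xyⁱz ∈ L(A) for every i ≥ 0.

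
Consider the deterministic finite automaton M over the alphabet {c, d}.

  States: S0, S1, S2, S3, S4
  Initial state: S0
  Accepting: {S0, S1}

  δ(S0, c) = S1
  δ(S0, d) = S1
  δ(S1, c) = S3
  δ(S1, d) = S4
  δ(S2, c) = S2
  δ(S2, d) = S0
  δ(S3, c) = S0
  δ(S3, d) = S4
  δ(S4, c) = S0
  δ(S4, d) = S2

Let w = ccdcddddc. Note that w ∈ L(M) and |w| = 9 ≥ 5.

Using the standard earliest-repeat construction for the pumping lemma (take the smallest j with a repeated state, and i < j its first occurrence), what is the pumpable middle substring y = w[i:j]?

Run of M on w = c c d c d d d d c:
  step 0: S0  (start)
  step 1: S1  (read c: S0→S1)
  step 2: S3  (read c: S1→S3)
  step 3: S4  (read d: S3→S4)
  step 4: S0  (read c: S4→S0)   ← first repeat (S0 seen earlier)
  step 5: S1  (read d: S0→S1)
  step 6: S4  (read d: S1→S4)
  step 7: S2  (read d: S4→S2)
  step 8: S0  (read d: S2→S0)
  step 9: S1  (read c: S0→S1)

So i = 0, j = 4, giving x = w[0:0] = ε, y = w[0:4] = ccdc, z = w[4:9] = ddddc.
Check: |xy| = 4 ≤ 5 and |y| = 4 ≥ 1. Reading y takes M from S0 back to S0, so every xyⁱz is accepted.
Pumping length from the standard proof: p = 5 (the number of states). The repeated state found above gives |xy| = j ≤ 5 and |y| = j − i ≥ 1.

ccdc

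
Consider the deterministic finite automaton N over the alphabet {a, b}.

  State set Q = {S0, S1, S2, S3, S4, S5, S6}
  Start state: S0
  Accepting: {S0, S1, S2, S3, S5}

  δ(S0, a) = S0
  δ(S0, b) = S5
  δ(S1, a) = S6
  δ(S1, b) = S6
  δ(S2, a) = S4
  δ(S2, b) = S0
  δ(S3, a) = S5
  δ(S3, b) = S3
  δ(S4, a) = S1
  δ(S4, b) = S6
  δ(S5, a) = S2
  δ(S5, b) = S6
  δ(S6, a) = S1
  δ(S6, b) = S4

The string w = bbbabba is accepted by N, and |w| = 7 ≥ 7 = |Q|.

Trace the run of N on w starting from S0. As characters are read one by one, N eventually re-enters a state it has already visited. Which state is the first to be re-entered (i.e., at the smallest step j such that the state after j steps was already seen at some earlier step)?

State sequence: S0 -b-> S5 -b-> S6 -b-> S4 -a-> S1 -b-> S6 -b-> S4 -a-> S1
First repeat at step 5: S6 was already visited.

The earliest repeat is at step j = 5: N is in S6, which it already visited at step i = 2.

S6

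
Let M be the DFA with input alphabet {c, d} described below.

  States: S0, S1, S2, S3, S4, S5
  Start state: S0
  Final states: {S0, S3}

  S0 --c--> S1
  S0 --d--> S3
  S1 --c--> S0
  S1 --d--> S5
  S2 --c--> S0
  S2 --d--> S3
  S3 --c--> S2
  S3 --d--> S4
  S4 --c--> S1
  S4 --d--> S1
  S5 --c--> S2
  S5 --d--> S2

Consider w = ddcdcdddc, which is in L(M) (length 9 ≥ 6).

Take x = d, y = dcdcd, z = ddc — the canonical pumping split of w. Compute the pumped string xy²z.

xy^2z = d·dcdcd·dcdcd·ddc = ddcdcddcdcdddc.
Reading y = dcdcd takes M from S3 back to S3, so after x·y·y the machine is still in S3, and z then leads to the accepting state S0. Hence ddcdcddcdcdddc ∈ L(M).

ddcdcddcdcdddc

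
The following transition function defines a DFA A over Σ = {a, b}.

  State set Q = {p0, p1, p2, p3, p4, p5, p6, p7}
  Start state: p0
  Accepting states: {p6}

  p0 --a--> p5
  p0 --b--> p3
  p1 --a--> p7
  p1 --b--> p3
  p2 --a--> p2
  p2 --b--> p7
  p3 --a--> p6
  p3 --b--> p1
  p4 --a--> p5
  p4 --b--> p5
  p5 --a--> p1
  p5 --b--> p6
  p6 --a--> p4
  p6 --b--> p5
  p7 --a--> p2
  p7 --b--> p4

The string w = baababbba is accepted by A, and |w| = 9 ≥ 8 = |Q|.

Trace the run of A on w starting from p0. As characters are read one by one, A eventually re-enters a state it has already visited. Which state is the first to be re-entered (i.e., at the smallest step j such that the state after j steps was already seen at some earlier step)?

p3

State sequence: p0 -b-> p3 -a-> p6 -a-> p4 -b-> p5 -a-> p1 -b-> p3 -b-> p1 -b-> p3 -a-> p6
First repeat at step 6: p3 was already visited.

The earliest repeat is at step j = 6: A is in p3, which it already visited at step i = 1.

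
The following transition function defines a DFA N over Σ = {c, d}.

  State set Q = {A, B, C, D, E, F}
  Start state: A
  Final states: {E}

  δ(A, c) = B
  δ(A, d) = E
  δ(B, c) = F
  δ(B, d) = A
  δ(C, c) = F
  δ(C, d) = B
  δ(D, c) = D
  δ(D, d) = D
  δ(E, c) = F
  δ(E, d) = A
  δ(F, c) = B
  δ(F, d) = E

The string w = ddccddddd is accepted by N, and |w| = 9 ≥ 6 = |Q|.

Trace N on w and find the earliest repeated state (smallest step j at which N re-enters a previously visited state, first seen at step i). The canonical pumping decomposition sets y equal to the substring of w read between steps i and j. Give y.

State sequence: A -d-> E -d-> A -c-> B -c-> F -d-> E -d-> A -d-> E -d-> A -d-> E
First repeat at step 2: A was already visited.

So i = 0, j = 2, giving x = w[0:0] = ε, y = w[0:2] = dd, z = w[2:9] = ccddddd.
Check: |xy| = 2 ≤ 6 and |y| = 2 ≥ 1. Reading y takes N from A back to A, so every xyⁱz is accepted.

dd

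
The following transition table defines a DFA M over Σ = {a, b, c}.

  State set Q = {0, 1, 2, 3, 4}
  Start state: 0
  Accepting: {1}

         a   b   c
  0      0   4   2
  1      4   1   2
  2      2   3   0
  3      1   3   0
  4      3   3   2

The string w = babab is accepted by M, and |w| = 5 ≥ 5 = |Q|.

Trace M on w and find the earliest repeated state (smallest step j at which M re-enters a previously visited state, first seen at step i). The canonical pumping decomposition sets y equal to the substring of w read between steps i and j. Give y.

Run of M on w = b a b a b:
  step 0: 0  (start)
  step 1: 4  (read b: 0→4)
  step 2: 3  (read a: 4→3)
  step 3: 3  (read b: 3→3)   ← first repeat (3 seen earlier)
  step 4: 1  (read a: 3→1)
  step 5: 1  (read b: 1→1)

So i = 2, j = 3, giving x = w[0:2] = ba, y = w[2:3] = b, z = w[3:5] = ab.
Check: |xy| = 3 ≤ 5 and |y| = 1 ≥ 1. Reading y takes M from 3 back to 3, so every xyⁱz is accepted.

b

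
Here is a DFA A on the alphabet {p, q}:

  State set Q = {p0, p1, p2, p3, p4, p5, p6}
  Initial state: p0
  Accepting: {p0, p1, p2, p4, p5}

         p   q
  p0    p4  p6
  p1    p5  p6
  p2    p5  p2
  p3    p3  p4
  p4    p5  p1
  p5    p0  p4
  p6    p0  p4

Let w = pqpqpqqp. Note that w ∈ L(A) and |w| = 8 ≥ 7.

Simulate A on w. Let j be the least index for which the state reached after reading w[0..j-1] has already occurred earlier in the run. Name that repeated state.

p4

State sequence: p0 -p-> p4 -q-> p1 -p-> p5 -q-> p4 -p-> p5 -q-> p4 -q-> p1 -p-> p5
First repeat at step 4: p4 was already visited.

The earliest repeat is at step j = 4: A is in p4, which it already visited at step i = 1.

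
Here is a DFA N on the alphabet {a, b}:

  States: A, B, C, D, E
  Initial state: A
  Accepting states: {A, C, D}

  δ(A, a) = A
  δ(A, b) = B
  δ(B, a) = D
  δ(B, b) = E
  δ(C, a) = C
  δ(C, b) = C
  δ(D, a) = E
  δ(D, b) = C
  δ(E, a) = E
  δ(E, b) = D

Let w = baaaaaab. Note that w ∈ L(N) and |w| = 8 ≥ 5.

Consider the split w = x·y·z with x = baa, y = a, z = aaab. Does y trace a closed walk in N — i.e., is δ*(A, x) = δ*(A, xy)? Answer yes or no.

State sequence: A -b-> B -a-> D -a-> E -a-> E

After x (step 3): E. After xy (step 4): E.
They match, so y = a drives N around a cycle from E back to itself; pumping y any number of times keeps N in E before reading z, and xyⁱz ∈ L(N) for every i ≥ 0.

yes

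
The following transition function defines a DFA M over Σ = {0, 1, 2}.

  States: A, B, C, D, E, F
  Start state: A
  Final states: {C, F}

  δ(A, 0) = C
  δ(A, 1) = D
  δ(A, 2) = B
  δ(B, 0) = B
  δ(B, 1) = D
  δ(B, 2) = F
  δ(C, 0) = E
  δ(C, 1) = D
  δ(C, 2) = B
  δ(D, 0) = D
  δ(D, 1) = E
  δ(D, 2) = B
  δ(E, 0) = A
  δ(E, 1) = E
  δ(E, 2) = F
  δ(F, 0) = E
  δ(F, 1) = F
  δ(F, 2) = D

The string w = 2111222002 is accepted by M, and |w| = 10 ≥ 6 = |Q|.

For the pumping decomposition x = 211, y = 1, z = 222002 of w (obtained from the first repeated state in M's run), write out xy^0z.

xy⁰z = xz = 211·222002 = 211222002.
Reading y = 1 takes M from E back to E, so after x the machine is still in E, and z then leads to the accepting state F. Hence 211222002 ∈ L(M).

211222002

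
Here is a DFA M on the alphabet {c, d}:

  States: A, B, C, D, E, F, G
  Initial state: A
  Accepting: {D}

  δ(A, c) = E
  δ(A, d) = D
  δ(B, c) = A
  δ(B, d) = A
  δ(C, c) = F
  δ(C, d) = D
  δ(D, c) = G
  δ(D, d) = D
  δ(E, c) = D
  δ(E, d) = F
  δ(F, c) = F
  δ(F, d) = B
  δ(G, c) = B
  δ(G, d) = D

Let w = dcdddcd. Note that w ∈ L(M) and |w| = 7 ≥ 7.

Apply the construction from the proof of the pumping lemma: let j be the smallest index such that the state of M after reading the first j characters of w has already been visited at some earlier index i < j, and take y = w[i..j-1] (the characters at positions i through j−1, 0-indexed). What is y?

cd

State sequence: A -d-> D -c-> G -d-> D -d-> D -d-> D -c-> G -d-> D
First repeat at step 3: D was already visited.

So i = 1, j = 3, giving x = w[0:1] = d, y = w[1:3] = cd, z = w[3:7] = ddcd.
Check: |xy| = 3 ≤ 7 and |y| = 2 ≥ 1. Reading y takes M from D back to D, so every xyⁱz is accepted.
With |Q| = 7, pigeonhole forces a state repeat no later than step 7; the substring read between the first and second visits to that state can be pumped.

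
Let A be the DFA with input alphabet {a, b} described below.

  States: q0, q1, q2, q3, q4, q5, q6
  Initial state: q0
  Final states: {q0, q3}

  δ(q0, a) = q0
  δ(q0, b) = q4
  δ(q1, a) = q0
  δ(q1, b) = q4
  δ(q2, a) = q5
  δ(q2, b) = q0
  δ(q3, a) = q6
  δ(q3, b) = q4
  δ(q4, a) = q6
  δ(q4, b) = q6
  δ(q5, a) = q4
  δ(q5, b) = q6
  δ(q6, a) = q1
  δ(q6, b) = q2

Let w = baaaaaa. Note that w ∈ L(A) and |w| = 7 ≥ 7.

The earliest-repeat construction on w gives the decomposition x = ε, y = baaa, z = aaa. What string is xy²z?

xy^2z = ε·baaa·baaa·aaa = baaabaaaaaa.
Reading y = baaa takes A from q0 back to q0, so after x·y·y the machine is still in q0, and z then leads to the accepting state q0. Hence baaabaaaaaa ∈ L(A).

baaabaaaaaa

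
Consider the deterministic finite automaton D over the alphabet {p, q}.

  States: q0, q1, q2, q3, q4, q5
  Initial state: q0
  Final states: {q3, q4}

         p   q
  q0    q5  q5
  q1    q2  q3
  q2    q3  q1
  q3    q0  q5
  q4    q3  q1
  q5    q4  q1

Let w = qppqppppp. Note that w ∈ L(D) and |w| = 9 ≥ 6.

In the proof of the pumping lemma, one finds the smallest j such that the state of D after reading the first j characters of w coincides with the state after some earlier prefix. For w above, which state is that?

q5

Run of D on w = q p p q p p p p p:
  step 0: q0  (start)
  step 1: q5  (read q: q0→q5)
  step 2: q4  (read p: q5→q4)
  step 3: q3  (read p: q4→q3)
  step 4: q5  (read q: q3→q5)   ← first repeat (q5 seen earlier)
  step 5: q4  (read p: q5→q4)
  step 6: q3  (read p: q4→q3)
  step 7: q0  (read p: q3→q0)
  step 8: q5  (read p: q0→q5)
  step 9: q4  (read p: q5→q4)

The earliest repeat is at step j = 4: D is in q5, which it already visited at step i = 1.
Pumping length from the standard proof: p = 6 (the number of states). The repeated state found above gives |xy| = j ≤ 6 and |y| = j − i ≥ 1.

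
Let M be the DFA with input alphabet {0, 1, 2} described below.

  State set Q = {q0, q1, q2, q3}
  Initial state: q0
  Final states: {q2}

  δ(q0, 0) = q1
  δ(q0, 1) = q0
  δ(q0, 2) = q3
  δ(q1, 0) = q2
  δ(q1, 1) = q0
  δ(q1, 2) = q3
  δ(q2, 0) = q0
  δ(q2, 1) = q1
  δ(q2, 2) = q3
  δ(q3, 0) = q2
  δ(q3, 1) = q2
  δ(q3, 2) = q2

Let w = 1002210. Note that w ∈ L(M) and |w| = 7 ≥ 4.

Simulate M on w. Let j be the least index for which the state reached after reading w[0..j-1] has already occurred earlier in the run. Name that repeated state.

Run of M on w = 1 0 0 2 2 1 0:
  step 0: q0  (start)
  step 1: q0  (read 1: q0→q0)   ← first repeat (q0 seen earlier)
  step 2: q1  (read 0: q0→q1)
  step 3: q2  (read 0: q1→q2)
  step 4: q3  (read 2: q2→q3)
  step 5: q2  (read 2: q3→q2)
  step 6: q1  (read 1: q2→q1)
  step 7: q2  (read 0: q1→q2)

The earliest repeat is at step j = 1: M is in q0, which it already visited at step i = 0.

q0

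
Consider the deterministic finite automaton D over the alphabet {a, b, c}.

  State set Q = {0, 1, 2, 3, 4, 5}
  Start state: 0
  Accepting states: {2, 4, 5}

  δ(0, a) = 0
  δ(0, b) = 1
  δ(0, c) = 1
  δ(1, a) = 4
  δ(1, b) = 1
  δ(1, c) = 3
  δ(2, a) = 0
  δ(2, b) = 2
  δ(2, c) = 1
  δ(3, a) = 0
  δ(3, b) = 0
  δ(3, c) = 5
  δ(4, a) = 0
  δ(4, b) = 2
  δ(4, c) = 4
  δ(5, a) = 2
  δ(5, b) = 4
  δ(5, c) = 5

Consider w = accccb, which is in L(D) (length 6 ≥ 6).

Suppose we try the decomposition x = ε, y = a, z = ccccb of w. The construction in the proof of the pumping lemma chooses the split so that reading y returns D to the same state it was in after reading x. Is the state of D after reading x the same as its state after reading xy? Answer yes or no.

yes

Run of D on the first 1 characters of w = a:
  step 0: 0  (start)
  step 1: 0  (read a: 0→0)

After x (step 0): 0. After xy (step 1): 0.
They match, so y = a drives D around a cycle from 0 back to itself; pumping y any number of times keeps D in 0 before reading z, and xyⁱz ∈ L(D) for every i ≥ 0.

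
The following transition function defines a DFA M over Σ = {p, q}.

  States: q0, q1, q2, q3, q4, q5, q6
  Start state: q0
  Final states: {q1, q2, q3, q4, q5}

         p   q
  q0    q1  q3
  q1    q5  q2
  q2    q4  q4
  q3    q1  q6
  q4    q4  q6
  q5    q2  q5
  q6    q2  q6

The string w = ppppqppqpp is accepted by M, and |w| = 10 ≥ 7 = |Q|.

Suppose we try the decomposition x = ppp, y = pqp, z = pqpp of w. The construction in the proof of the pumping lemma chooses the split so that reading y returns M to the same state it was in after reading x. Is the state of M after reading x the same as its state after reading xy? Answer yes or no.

State sequence: q0 -p-> q1 -p-> q5 -p-> q2 -p-> q4 -q-> q6 -p-> q2

After x (step 3): q2. After xy (step 6): q2.
They match, so y = pqp drives M around a cycle from q2 back to itself; pumping y any number of times keeps M in q2 before reading z, and xyⁱz ∈ L(M) for every i ≥ 0.

yes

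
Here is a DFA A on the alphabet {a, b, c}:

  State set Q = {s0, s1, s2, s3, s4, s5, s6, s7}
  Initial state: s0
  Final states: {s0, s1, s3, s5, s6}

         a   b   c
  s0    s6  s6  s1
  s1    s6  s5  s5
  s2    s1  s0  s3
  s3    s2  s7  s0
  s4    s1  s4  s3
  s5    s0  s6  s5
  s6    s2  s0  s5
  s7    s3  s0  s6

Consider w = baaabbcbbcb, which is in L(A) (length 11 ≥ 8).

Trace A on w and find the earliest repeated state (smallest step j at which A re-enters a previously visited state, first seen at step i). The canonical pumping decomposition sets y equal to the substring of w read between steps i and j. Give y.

aaa

State sequence: s0 -b-> s6 -a-> s2 -a-> s1 -a-> s6 -b-> s0 -b-> s6 -c-> s5 -b-> s6 -b-> s0 -c-> s1 -b-> s5
First repeat at step 4: s6 was already visited.

So i = 1, j = 4, giving x = w[0:1] = b, y = w[1:4] = aaa, z = w[4:11] = bbcbbcb.
Check: |xy| = 4 ≤ 8 and |y| = 3 ≥ 1. Reading y takes A from s6 back to s6, so every xyⁱz is accepted.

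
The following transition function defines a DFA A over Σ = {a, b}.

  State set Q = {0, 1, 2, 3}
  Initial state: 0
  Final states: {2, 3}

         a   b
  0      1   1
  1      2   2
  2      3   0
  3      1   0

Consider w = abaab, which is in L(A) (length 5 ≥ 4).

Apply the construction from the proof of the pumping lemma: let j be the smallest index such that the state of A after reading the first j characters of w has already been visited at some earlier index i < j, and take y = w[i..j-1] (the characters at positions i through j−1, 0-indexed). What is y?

State sequence: 0 -a-> 1 -b-> 2 -a-> 3 -a-> 1 -b-> 2
First repeat at step 4: 1 was already visited.

So i = 1, j = 4, giving x = w[0:1] = a, y = w[1:4] = baa, z = w[4:5] = b.
Check: |xy| = 4 ≤ 4 and |y| = 3 ≥ 1. Reading y takes A from 1 back to 1, so every xyⁱz is accepted.
Pumping length from the standard proof: p = 4 (the number of states). The repeated state found above gives |xy| = j ≤ 4 and |y| = j − i ≥ 1.

baa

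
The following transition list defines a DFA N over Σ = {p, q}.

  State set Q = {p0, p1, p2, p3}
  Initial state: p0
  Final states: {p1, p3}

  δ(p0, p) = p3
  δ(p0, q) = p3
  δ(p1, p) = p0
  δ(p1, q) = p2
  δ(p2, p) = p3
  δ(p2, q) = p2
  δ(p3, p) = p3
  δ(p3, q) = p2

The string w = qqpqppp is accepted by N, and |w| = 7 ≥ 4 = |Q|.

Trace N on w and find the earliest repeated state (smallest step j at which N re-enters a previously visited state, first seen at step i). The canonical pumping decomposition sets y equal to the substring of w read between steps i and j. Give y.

Run of N on w = q q p q p p p:
  step 0: p0  (start)
  step 1: p3  (read q: p0→p3)
  step 2: p2  (read q: p3→p2)
  step 3: p3  (read p: p2→p3)   ← first repeat (p3 seen earlier)
  step 4: p2  (read q: p3→p2)
  step 5: p3  (read p: p2→p3)
  step 6: p3  (read p: p3→p3)
  step 7: p3  (read p: p3→p3)

So i = 1, j = 3, giving x = w[0:1] = q, y = w[1:3] = qp, z = w[3:7] = qppp.
Check: |xy| = 3 ≤ 4 and |y| = 2 ≥ 1. Reading y takes N from p3 back to p3, so every xyⁱz is accepted.

qp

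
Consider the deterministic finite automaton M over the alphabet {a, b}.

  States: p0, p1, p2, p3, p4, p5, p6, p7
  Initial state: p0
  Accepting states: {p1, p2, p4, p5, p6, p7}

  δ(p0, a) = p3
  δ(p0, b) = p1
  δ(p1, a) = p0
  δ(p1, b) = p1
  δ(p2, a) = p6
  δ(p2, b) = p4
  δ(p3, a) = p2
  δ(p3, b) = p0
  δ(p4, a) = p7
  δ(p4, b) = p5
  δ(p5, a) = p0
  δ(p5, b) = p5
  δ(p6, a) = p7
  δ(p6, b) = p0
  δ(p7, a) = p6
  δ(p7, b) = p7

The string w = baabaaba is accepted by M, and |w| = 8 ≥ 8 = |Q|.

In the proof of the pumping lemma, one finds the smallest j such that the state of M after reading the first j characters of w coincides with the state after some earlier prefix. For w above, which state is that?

p0

Run of M on w = b a a b a a b a:
  step 0: p0  (start)
  step 1: p1  (read b: p0→p1)
  step 2: p0  (read a: p1→p0)   ← first repeat (p0 seen earlier)
  step 3: p3  (read a: p0→p3)
  step 4: p0  (read b: p3→p0)
  step 5: p3  (read a: p0→p3)
  step 6: p2  (read a: p3→p2)
  step 7: p4  (read b: p2→p4)
  step 8: p7  (read a: p4→p7)

The earliest repeat is at step j = 2: M is in p0, which it already visited at step i = 0.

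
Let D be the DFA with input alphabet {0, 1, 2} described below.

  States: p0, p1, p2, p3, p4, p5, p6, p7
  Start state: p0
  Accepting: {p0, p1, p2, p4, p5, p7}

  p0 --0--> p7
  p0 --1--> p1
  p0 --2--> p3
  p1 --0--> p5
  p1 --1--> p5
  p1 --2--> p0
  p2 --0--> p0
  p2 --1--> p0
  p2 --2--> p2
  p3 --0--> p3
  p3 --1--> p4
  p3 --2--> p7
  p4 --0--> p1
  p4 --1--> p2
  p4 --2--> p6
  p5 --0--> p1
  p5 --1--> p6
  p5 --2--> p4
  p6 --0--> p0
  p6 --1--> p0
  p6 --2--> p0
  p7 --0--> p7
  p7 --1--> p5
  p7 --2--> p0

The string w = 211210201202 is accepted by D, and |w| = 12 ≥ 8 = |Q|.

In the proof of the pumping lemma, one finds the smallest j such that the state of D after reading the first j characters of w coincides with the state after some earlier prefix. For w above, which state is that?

p2

State sequence: p0 -2-> p3 -1-> p4 -1-> p2 -2-> p2 -1-> p0 -0-> p7 -2-> p0 -0-> p7 -1-> p5 -2-> p4 -0-> p1 -2-> p0
First repeat at step 4: p2 was already visited.

The earliest repeat is at step j = 4: D is in p2, which it already visited at step i = 3.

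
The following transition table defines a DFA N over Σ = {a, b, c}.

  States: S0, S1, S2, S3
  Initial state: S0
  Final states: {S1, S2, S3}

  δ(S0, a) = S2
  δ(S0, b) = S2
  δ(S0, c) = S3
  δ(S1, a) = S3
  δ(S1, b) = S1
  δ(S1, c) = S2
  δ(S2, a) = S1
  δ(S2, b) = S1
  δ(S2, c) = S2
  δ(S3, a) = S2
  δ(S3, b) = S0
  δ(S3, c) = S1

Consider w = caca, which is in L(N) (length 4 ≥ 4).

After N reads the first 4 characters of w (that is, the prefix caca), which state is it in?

S1

Run of N on the first 4 characters of w = c a c a:
  step 0: S0  (start)
  step 1: S3  (read c: S0→S3)
  step 2: S2  (read a: S3→S2)
  step 3: S2  (read c: S2→S2)
  step 4: S1  (read a: S2→S1)

After reading 4 characters, N is in state S1.
(This kind of state-tracing is the core of the pumping-lemma construction: with 4 states, pigeonhole forces a repeat within the first 4 steps.)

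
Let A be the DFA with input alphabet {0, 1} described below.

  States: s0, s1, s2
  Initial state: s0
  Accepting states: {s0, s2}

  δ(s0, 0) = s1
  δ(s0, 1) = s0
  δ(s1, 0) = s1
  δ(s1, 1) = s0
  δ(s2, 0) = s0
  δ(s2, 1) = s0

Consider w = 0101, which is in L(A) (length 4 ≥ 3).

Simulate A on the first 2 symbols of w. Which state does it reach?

State sequence: s0 -0-> s1 -1-> s0

After reading 2 characters, A is in state s0.

s0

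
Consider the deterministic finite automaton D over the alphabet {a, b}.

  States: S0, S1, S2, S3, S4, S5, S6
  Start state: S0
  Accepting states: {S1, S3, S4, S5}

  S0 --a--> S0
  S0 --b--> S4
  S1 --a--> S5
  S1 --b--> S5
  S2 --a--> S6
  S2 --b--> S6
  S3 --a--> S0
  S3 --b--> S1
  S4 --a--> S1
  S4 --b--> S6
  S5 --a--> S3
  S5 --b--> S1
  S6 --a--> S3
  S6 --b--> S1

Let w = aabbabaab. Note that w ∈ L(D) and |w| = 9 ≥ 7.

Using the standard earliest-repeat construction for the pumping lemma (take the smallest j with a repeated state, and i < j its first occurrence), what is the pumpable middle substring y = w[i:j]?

a

Run of D on w = a a b b a b a a b:
  step 0: S0  (start)
  step 1: S0  (read a: S0→S0)   ← first repeat (S0 seen earlier)
  step 2: S0  (read a: S0→S0)
  step 3: S4  (read b: S0→S4)
  step 4: S6  (read b: S4→S6)
  step 5: S3  (read a: S6→S3)
  step 6: S1  (read b: S3→S1)
  step 7: S5  (read a: S1→S5)
  step 8: S3  (read a: S5→S3)
  step 9: S1  (read b: S3→S1)

So i = 0, j = 1, giving x = w[0:0] = ε, y = w[0:1] = a, z = w[1:9] = abbabaab.
Check: |xy| = 1 ≤ 7 and |y| = 1 ≥ 1. Reading y takes D from S0 back to S0, so every xyⁱz is accepted.
Pumping length from the standard proof: p = 7 (the number of states). The repeated state found above gives |xy| = j ≤ 7 and |y| = j − i ≥ 1.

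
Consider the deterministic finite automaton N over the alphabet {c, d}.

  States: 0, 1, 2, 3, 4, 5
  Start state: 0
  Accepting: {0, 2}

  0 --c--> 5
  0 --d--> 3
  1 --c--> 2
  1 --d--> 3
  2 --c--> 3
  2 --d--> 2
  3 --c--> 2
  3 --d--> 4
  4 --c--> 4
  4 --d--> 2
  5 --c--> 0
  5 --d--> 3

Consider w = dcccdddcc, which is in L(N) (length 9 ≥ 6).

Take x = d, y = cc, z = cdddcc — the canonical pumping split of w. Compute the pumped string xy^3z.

xy^3z = d·cc·cc·cc·cdddcc = dcccccccdddcc.
Reading y = cc takes N from 3 back to 3, so after x·y·y·y the machine is still in 3, and z then leads to the accepting state 2. Hence dcccccccdddcc ∈ L(N).

dcccccccdddcc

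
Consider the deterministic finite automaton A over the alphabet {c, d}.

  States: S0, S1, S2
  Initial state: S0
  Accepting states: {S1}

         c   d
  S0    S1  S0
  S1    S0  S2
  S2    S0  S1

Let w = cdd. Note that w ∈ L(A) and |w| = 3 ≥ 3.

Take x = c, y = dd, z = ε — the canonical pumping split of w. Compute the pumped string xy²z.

cdddd

xy^2z = c·dd·dd·ε = cdddd.
Reading y = dd takes A from S1 back to S1, so after x·y·y the machine is still in S1, and z then leads to the accepting state S1. Hence cdddd ∈ L(A).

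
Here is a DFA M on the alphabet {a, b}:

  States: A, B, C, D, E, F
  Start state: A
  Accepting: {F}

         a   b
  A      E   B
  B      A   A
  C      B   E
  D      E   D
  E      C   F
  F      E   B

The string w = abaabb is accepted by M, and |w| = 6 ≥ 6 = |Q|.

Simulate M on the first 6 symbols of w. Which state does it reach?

State sequence: A -a-> E -b-> F -a-> E -a-> C -b-> E -b-> F

After reading 6 characters, M is in state F.
(This kind of state-tracing is the core of the pumping-lemma construction: with 6 states, pigeonhole forces a repeat within the first 6 steps.)

F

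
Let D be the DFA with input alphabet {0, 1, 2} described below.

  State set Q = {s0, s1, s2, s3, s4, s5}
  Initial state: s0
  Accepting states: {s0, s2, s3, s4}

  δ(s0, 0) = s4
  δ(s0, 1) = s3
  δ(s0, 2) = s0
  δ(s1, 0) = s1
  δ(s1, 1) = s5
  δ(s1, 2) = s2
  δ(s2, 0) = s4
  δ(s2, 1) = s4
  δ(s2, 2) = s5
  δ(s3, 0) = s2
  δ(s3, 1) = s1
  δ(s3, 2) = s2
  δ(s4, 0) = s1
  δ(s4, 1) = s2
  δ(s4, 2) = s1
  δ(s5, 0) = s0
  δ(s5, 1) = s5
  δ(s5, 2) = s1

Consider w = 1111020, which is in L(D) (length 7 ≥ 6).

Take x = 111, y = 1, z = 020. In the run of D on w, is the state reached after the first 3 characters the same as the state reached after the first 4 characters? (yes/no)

State sequence: s0 -1-> s3 -1-> s1 -1-> s5 -1-> s5

After x (step 3): s5. After xy (step 4): s5.
They match, so y = 1 drives D around a cycle from s5 back to itself; pumping y any number of times keeps D in s5 before reading z, and xyⁱz ∈ L(D) for every i ≥ 0.

yes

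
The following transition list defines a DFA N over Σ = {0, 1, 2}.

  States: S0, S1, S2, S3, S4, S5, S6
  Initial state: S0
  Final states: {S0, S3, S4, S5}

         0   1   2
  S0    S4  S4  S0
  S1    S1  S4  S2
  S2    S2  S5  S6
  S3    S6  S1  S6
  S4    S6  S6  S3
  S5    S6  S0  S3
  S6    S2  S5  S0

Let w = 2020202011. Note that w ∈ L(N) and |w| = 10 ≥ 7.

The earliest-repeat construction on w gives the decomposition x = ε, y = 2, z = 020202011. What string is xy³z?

222020202011

xy^3z = ε·2·2·2·020202011 = 222020202011.
Reading y = 2 takes N from S0 back to S0, so after x·y·y·y the machine is still in S0, and z then leads to the accepting state S0. Hence 222020202011 ∈ L(N).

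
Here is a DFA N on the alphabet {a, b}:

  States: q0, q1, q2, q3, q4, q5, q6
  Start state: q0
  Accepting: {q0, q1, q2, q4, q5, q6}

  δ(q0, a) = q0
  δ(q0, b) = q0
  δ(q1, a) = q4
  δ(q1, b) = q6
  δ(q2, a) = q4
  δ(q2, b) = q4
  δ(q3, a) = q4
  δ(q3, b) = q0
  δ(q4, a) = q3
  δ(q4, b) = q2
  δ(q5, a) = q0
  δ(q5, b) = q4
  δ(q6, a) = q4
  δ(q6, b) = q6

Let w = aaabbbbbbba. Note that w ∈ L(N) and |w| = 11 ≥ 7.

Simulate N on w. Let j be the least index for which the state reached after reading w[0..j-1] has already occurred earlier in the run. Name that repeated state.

State sequence: q0 -a-> q0 -a-> q0 -a-> q0 -b-> q0 -b-> q0 -b-> q0 -b-> q0 -b-> q0 -b-> q0 -b-> q0 -a-> q0
First repeat at step 1: q0 was already visited.

The earliest repeat is at step j = 1: N is in q0, which it already visited at step i = 0.
Since N has 7 states, any run of length ≥ 7 visits 7+1 states, so by pigeonhole some state repeats within the first 7 steps — that repeat gives the pumpable loop.

q0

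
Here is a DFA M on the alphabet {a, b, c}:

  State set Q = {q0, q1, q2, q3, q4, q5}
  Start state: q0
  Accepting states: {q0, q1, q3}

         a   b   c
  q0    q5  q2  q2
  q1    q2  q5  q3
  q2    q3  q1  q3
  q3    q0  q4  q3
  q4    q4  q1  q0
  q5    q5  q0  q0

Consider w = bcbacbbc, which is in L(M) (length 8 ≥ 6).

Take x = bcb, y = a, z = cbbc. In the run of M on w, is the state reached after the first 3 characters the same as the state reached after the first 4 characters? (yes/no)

State sequence: q0 -b-> q2 -c-> q3 -b-> q4 -a-> q4

After x (step 3): q4. After xy (step 4): q4.
They match, so y = a drives M around a cycle from q4 back to itself; pumping y any number of times keeps M in q4 before reading z, and xyⁱz ∈ L(M) for every i ≥ 0.

yes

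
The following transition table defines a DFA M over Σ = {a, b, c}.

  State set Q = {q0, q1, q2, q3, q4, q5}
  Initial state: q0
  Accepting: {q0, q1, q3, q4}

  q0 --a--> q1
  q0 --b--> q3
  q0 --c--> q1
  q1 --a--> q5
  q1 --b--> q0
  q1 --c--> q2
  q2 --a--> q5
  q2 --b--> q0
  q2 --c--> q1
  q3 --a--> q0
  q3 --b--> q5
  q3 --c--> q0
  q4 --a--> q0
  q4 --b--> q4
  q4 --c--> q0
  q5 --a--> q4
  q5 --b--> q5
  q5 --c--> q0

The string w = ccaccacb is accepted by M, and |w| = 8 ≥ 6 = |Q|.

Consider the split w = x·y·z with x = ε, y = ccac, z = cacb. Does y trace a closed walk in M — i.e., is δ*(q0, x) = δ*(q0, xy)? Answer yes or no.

yes

State sequence: q0 -c-> q1 -c-> q2 -a-> q5 -c-> q0

After x (step 0): q0. After xy (step 4): q0.
They match, so y = ccac drives M around a cycle from q0 back to itself; pumping y any number of times keeps M in q0 before reading z, and xyⁱz ∈ L(M) for every i ≥ 0.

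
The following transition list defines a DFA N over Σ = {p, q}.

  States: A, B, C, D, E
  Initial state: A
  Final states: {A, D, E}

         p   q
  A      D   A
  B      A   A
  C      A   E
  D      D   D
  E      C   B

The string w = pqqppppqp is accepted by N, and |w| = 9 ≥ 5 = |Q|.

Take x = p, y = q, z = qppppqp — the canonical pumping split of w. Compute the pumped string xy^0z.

xy⁰z = xz = p·qppppqp = pqppppqp.
Reading y = q takes N from D back to D, so after x the machine is still in D, and z then leads to the accepting state D. Hence pqppppqp ∈ L(N).

pqppppqp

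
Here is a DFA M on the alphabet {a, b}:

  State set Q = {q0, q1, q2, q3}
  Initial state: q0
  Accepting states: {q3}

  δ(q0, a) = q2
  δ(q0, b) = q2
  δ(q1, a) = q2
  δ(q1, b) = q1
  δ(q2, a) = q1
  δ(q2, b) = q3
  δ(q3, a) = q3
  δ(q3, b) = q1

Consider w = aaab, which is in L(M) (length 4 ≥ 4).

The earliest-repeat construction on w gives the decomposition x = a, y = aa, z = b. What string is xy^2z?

xy^2z = a·aa·aa·b = aaaaab.
Reading y = aa takes M from q2 back to q2, so after x·y·y the machine is still in q2, and z then leads to the accepting state q3. Hence aaaaab ∈ L(M).

aaaaab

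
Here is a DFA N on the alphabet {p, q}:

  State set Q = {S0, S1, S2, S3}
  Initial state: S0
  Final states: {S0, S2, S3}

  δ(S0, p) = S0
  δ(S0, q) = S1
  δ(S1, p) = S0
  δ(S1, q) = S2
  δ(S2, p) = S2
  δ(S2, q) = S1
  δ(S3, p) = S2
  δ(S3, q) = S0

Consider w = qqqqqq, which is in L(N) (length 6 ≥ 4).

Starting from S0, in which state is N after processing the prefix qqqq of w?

State sequence: S0 -q-> S1 -q-> S2 -q-> S1 -q-> S2

After reading 4 characters, N is in state S2.
(This kind of state-tracing is the core of the pumping-lemma construction: with 4 states, pigeonhole forces a repeat within the first 4 steps.)

S2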